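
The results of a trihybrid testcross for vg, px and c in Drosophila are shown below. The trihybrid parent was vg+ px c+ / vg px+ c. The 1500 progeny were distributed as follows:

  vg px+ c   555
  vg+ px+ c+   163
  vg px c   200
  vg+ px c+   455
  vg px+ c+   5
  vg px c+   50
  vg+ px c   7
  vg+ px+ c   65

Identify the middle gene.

The two rarest classes, vg+ px c and vg px+ c+, are the double crossovers. Comparing them with the parentals, only the c allele has switched, so c is the middle locus and the order is vg – c – px.

c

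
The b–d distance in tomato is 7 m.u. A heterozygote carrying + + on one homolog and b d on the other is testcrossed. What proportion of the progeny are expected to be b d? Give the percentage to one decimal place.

46.5%

A map distance of 7 m.u. corresponds to a recombination frequency of 0.070.
The F1 is + + / b d, so b d is a parental gamete class with expected frequency (1 − r)/2 = 0.930/2 = 0.4650.
That is 0.4650 = 46.5% of the progeny.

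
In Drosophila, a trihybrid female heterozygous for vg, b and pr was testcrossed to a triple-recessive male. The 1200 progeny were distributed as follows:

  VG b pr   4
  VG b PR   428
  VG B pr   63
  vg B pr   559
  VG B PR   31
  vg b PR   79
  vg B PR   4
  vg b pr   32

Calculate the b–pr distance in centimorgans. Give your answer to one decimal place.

5.9 centimorgans

The two most frequent reciprocal classes, vg B pr and VG b PR, are the parental types, so the F1 was vg B pr / VG b PR.
The two rarest classes, vg B PR and VG b pr, are the double crossovers. Comparing them with the parentals, only the pr allele has switched, so pr is the middle locus and the order is b – pr – vg.
Crossovers in the b–pr interval produce the single-crossover classes vg b pr and VG B PR (32 + 31 = 63) plus the double crossovers (8).
RF(b–pr) = (63 + 8) / 1200 = 71/1200 = 0.0592 → 5.9 centimorgans.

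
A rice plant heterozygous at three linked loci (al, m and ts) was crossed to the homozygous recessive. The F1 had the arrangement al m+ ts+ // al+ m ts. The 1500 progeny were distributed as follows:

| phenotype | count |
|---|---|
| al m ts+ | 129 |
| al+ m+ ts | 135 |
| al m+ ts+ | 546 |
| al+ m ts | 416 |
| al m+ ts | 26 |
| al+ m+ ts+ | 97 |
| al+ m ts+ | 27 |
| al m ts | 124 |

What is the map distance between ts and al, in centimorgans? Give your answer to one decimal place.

18.3 centimorgans

The two rarest classes, al m+ ts and al+ m ts+, are the double crossovers. Comparing them with the parentals, only the ts allele has switched, so ts is the middle locus and the order is al – ts – m.
Crossovers in the al–ts interval produce the single-crossover classes al+ m+ ts+ and al m ts (97 + 124 = 221) plus the double crossovers (53).
RF(al–ts) = (221 + 53) / 1500 = 274/1500 = 0.1827 → 18.3 centimorgans.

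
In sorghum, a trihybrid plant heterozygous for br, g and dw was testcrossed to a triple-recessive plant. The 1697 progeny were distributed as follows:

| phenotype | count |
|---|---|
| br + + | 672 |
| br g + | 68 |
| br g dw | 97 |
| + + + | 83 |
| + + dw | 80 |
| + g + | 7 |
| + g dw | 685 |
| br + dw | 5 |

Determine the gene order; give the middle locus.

dw

The two most frequent reciprocal classes, br + + and + g dw, are the parental types, so the F1 was br + + / + g dw.
The two rarest classes, br + dw and + g +, are the double crossovers. Comparing them with the parentals, only the dw allele has switched, so dw is the middle locus and the order is br – dw – g.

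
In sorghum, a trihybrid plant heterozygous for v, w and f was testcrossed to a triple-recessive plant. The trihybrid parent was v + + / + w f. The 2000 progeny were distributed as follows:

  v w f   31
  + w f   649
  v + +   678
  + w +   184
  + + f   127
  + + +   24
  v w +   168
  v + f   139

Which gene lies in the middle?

v

The two rarest classes, + + + and v w f, are the double crossovers. Comparing them with the parentals, only the v allele has switched, so v is the middle locus and the order is w – v – f.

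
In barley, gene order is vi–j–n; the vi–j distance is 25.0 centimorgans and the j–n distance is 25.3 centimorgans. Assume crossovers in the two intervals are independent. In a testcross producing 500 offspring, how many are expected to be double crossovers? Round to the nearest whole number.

32

Map distances give recombination frequencies of 0.250 and 0.253 for the two intervals.
With no interference, expected double-crossover frequency = 0.250 × 0.253 = 0.06325.
Expected number = 0.06325 × 500 = 31.62 ≈ 32.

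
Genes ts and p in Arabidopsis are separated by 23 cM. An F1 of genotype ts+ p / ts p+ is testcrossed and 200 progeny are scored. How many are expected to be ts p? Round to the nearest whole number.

A map distance of 23 cM corresponds to a recombination frequency of 0.230.
The F1 is ts+ p / ts p+, so ts p is a recombinant gamete class with expected frequency r/2 = 0.230/2 = 0.1150.
Expected number = 0.1150 × 200 = 23.00 ≈ 23.

23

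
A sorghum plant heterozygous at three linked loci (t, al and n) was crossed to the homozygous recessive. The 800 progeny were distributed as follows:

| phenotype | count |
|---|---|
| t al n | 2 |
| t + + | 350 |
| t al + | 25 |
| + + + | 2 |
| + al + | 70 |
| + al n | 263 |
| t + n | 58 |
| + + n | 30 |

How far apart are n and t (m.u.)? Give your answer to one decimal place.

16.5 m.u.

The two most frequent reciprocal classes, + al n and t + +, are the parental types, so the F1 was + al n / t + +.
The two rarest classes, t al n and + + +, are the double crossovers. Comparing them with the parentals, only the t allele has switched, so t is the middle locus and the order is n – t – al.
Crossovers in the n–t interval produce the single-crossover classes + al + and t + n (70 + 58 = 128) plus the double crossovers (4).
RF(n–t) = (128 + 4) / 800 = 132/800 = 0.1650 → 16.5 m.u.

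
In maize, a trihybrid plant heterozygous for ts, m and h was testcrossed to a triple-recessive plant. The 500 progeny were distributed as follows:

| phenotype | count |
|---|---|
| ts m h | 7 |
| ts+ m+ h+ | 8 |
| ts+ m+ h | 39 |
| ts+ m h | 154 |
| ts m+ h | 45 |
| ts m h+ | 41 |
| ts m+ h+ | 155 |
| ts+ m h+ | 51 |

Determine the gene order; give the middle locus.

The two most frequent reciprocal classes, ts+ m h and ts m+ h+, are the parental types, so the F1 was ts+ m h / ts m+ h+.
The two rarest classes, ts m h and ts+ m+ h+, are the double crossovers. Comparing them with the parentals, only the ts allele has switched, so ts is the middle locus and the order is m – ts – h.

ts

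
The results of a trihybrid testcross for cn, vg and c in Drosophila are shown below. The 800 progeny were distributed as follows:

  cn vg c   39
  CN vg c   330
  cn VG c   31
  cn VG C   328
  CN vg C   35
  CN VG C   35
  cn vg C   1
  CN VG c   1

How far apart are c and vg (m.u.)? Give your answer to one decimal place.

8.5 m.u.

The two most frequent reciprocal classes, CN vg c and cn VG C, are the parental types, so the F1 was CN vg c / cn VG C.
The two rarest classes, CN VG c and cn vg C, are the double crossovers. Comparing them with the parentals, only the vg allele has switched, so vg is the middle locus and the order is cn – vg – c.
Crossovers in the vg–c interval produce the single-crossover classes CN vg C and cn VG c (35 + 31 = 66) plus the double crossovers (2).
RF(vg–c) = (66 + 2) / 800 = 68/800 = 0.0850 → 8.5 m.u.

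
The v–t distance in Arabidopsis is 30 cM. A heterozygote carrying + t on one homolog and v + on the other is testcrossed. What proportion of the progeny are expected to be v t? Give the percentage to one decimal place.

A map distance of 30 cM corresponds to a recombination frequency of 0.300.
The F1 is + t / v +, so v t is a recombinant gamete class with expected frequency r/2 = 0.300/2 = 0.1500.
That is 0.1500 = 15.0% of the progeny.

15.0%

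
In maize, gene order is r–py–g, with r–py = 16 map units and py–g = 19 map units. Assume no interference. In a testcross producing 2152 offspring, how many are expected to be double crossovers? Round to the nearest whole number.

65

Map distances give recombination frequencies of 0.160 and 0.190 for the two intervals.
With no interference, expected double-crossover frequency = 0.160 × 0.190 = 0.03040.
Expected number = 0.03040 × 2152 = 65.42 ≈ 65.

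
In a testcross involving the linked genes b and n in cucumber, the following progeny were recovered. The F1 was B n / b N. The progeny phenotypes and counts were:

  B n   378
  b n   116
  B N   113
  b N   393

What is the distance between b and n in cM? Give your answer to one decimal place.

The recombinant classes are B N and b n: 113 + 116 = 229.
Recombination frequency = 229/1000 = 0.2290 ≈ 22.9%, i.e. 22.9 cM.

22.9 cM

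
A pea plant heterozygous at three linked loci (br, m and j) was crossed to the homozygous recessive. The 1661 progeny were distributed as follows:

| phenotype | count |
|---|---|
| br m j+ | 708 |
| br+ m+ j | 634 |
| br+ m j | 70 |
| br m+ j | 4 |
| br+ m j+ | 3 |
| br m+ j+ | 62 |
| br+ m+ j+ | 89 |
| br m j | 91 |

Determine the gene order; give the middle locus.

The two most frequent reciprocal classes, br m j+ and br+ m+ j, are the parental types, so the F1 was br m j+ / br+ m+ j.
The two rarest classes, br+ m j+ and br m+ j, are the double crossovers. Comparing them with the parentals, only the br allele has switched, so br is the middle locus and the order is j – br – m.

br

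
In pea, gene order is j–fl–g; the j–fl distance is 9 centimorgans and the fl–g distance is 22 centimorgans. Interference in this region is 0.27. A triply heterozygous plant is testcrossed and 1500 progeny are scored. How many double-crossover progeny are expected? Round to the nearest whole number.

Map distances give recombination frequencies of 0.090 and 0.220 for the two intervals.
With interference 0.27 (so coincidence = 0.73), expected double-crossover frequency = 0.090 × 0.220 × 0.73 = 0.01445.
Expected number = 0.01445 × 1500 = 21.68 ≈ 22.

22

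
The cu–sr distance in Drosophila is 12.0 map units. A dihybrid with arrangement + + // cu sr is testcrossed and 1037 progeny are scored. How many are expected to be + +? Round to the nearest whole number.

456

A map distance of 12.0 map units corresponds to a recombination frequency of 0.120.
The F1 is + + / cu sr, so + + is a parental gamete class with expected frequency (1 − r)/2 = 0.880/2 = 0.4400.
Expected number = 0.4400 × 1037 = 456.28 ≈ 456.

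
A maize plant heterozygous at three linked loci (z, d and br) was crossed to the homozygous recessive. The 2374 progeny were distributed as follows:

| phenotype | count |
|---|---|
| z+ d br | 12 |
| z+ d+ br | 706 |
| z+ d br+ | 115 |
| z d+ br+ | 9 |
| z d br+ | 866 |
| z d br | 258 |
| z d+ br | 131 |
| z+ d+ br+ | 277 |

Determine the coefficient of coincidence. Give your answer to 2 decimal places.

The two most frequent reciprocal classes, z d br+ and z+ d+ br, are the parental types, so the F1 was z d br+ / z+ d+ br.
The two rarest classes, z d+ br+ and z+ d br, are the double crossovers. Comparing them with the parentals, only the d allele has switched, so d is the middle locus and the order is br – d – z.
br–d: (535 + 21)/2374 = 0.2342; d–z: (246 + 21)/2374 = 0.1125.
Expected DCO frequency = 0.2342 × 0.1125 ≈ 0.02635; observed = 21/2374 ≈ 0.00885.
Coefficient of coincidence = 0.00885/0.02635 ≈ 0.34.

0.34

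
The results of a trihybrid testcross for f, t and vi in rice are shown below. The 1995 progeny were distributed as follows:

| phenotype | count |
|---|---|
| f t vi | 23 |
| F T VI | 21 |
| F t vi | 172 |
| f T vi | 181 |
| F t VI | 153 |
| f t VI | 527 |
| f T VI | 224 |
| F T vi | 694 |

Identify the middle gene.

vi

The two most frequent reciprocal classes, f t VI and F T vi, are the parental types, so the F1 was f t VI / F T vi.
The two rarest classes, f t vi and F T VI, are the double crossovers. Comparing them with the parentals, only the vi allele has switched, so vi is the middle locus and the order is t – vi – f.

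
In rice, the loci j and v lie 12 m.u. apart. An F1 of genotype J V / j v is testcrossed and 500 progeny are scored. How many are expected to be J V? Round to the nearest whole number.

220

A map distance of 12 m.u. corresponds to a recombination frequency of 0.120.
The F1 is J V / j v, so J V is a parental gamete class with expected frequency (1 − r)/2 = 0.880/2 = 0.4400.
Expected number = 0.4400 × 500 = 220.00 ≈ 220.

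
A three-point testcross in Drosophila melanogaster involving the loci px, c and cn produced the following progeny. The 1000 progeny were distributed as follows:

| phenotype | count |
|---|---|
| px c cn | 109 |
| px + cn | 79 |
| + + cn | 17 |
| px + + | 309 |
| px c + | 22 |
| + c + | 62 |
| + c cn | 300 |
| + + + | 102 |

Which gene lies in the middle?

The two most frequent reciprocal classes, + c cn and px + +, are the parental types, so the F1 was + c cn / px + +.
The two rarest classes, + + cn and px c +, are the double crossovers. Comparing them with the parentals, only the c allele has switched, so c is the middle locus and the order is px – c – cn.

c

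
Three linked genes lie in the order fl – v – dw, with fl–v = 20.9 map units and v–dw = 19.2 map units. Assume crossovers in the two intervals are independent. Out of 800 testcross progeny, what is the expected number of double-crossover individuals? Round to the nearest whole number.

32

Map distances give recombination frequencies of 0.209 and 0.192 for the two intervals.
With no interference, expected double-crossover frequency = 0.209 × 0.192 = 0.04013.
Expected number = 0.04013 × 800 = 32.10 ≈ 32.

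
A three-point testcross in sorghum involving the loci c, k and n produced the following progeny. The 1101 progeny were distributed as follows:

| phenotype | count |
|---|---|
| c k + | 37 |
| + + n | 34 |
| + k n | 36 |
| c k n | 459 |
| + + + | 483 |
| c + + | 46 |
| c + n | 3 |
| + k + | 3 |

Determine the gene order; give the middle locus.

k

The two most frequent reciprocal classes, c k n and + + +, are the parental types, so the F1 was c k n / + + +.
The two rarest classes, c + n and + k +, are the double crossovers. Comparing them with the parentals, only the k allele has switched, so k is the middle locus and the order is c – k – n.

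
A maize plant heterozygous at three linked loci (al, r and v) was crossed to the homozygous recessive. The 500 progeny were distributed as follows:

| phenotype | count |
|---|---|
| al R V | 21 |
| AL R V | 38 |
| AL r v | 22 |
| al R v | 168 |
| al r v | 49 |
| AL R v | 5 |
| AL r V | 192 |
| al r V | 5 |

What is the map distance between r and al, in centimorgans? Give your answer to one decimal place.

The two most frequent reciprocal classes, AL r V and al R v, are the parental types, so the F1 was AL r V / al R v.
The two rarest classes, al r V and AL R v, are the double crossovers. Comparing them with the parentals, only the al allele has switched, so al is the middle locus and the order is v – al – r.
Crossovers in the al–r interval produce the single-crossover classes AL R V and al r v (38 + 49 = 87) plus the double crossovers (10).
RF(al–r) = (87 + 10) / 500 = 97/500 = 0.1940 → 19.4 centimorgans.

19.4 centimorgans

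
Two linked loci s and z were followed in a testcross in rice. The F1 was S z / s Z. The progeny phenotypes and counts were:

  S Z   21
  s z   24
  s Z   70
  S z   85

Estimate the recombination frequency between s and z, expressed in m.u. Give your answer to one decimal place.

The recombinant classes are S Z and s z: 21 + 24 = 45.
Recombination frequency = 45/200 = 0.2250 ≈ 22.5%, i.e. 22.5 m.u.

22.5 m.u.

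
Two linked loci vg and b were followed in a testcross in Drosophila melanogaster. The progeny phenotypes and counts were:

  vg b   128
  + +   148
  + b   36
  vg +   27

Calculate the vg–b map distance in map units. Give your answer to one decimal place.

18.6 map units

The two most frequent classes, + + (148) and vg b (128), are the parental types, so the F1 was + + / vg b.
The recombinant classes are + b and vg +: 36 + 27 = 63.
Recombination frequency = 63/339 = 0.1858 ≈ 18.6%, i.e. 18.6 map units.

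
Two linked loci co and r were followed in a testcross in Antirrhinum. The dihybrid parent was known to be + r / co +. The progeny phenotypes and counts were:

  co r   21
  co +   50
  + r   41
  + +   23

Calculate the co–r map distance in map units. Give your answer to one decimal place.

The recombinant classes are + + and co r: 23 + 21 = 44.
Recombination frequency = 44/135 = 0.3259 ≈ 32.6%, i.e. 32.6 map units.

32.6 map units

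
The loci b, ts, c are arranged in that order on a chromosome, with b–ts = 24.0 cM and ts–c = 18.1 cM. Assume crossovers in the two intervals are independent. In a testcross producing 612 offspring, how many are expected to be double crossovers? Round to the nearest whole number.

27

Map distances give recombination frequencies of 0.240 and 0.181 for the two intervals.
With no interference, expected double-crossover frequency = 0.240 × 0.181 = 0.04344.
Expected number = 0.04344 × 612 = 26.59 ≈ 27.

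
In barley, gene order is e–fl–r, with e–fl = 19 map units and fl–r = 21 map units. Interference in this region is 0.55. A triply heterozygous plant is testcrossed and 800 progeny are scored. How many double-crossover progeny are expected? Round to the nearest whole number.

Map distances give recombination frequencies of 0.190 and 0.210 for the two intervals.
With interference 0.55 (so coincidence = 0.45), expected double-crossover frequency = 0.190 × 0.210 × 0.45 = 0.01795.
Expected number = 0.01795 × 800 = 14.36 ≈ 14.

14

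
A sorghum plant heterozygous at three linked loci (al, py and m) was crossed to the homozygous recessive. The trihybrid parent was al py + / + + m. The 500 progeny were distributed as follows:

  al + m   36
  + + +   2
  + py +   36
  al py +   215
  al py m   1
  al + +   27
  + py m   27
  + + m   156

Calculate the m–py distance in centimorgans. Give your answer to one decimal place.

11.4 centimorgans

The two rarest classes, al py m and + + +, are the double crossovers. Comparing them with the parentals, only the m allele has switched, so m is the middle locus and the order is py – m – al.
Crossovers in the py–m interval produce the single-crossover classes al + + and + py m (27 + 27 = 54) plus the double crossovers (3).
RF(py–m) = (54 + 3) / 500 = 57/500 = 0.1140 → 11.4 centimorgans.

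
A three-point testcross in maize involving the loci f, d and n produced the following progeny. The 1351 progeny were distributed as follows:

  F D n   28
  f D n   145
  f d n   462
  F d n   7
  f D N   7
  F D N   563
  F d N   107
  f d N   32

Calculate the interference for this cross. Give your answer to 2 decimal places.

0.04

The two most frequent reciprocal classes, F D N and f d n, are the parental types, so the F1 was F D N / f d n.
The two rarest classes, f D N and F d n, are the double crossovers. Comparing them with the parentals, only the f allele has switched, so f is the middle locus and the order is n – f – d.
n–f: (60 + 14)/1351 = 0.0548; f–d: (252 + 14)/1351 = 0.1969.
Expected DCO frequency = 0.0548 × 0.1969 ≈ 0.01079; observed = 14/1351 ≈ 0.01036.
Coefficient of coincidence = 0.01036/0.01079 ≈ 0.96; interference = 1 − 0.96 = 0.04.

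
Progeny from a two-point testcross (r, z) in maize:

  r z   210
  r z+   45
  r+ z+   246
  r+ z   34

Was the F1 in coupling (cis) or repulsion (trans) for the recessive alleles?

cis

The two most frequent classes are r+ z+ (246) and r z (210); these are the parental (non-recombinant) types.
So the F1 carried r+ z+ on one chromosome and r z on the other — the recessive alleles are on the same chromosome (cis / coupling).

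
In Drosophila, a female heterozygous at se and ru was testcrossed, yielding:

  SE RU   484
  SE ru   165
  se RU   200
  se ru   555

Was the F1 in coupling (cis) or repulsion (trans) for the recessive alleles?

The two most frequent classes are SE RU (484) and se ru (555); these are the parental (non-recombinant) types.
So the F1 carried SE RU on one chromosome and se ru on the other — the recessive alleles are on the same chromosome (cis / coupling).

cis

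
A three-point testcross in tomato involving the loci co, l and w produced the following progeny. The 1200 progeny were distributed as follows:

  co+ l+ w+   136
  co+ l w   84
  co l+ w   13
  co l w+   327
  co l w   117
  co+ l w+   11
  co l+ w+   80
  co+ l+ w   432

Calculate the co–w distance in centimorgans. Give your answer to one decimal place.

The two most frequent reciprocal classes, co l w+ and co+ l+ w, are the parental types, so the F1 was co l w+ / co+ l+ w.
The two rarest classes, co+ l w+ and co l+ w, are the double crossovers. Comparing them with the parentals, only the co allele has switched, so co is the middle locus and the order is w – co – l.
Crossovers in the w–co interval produce the single-crossover classes co l w and co+ l+ w+ (117 + 136 = 253) plus the double crossovers (24).
RF(w–co) = (253 + 24) / 1200 = 277/1200 = 0.2308 → 23.1 centimorgans.

23.1 centimorgans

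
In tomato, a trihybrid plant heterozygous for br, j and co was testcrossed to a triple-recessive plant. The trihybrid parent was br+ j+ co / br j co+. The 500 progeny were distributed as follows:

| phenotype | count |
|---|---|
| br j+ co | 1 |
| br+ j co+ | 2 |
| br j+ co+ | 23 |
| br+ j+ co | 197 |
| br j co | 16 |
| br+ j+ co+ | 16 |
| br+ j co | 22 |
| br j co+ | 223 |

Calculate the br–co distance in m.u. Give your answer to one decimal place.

The two rarest classes, br j+ co and br+ j co+, are the double crossovers. Comparing them with the parentals, only the br allele has switched, so br is the middle locus and the order is co – br – j.
Crossovers in the co–br interval produce the single-crossover classes br+ j+ co+ and br j co (16 + 16 = 32) plus the double crossovers (3).
RF(co–br) = (32 + 3) / 500 = 35/500 = 0.0700 → 7.0 m.u.

7.0 m.u.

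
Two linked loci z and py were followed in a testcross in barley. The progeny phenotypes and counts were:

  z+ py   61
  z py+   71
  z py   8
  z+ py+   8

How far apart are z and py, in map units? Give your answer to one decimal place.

10.8 map units

The two most frequent classes, z+ py (61) and z py+ (71), are the parental types, so the F1 was z+ py / z py+.
The recombinant classes are z+ py+ and z py: 8 + 8 = 16.
Recombination frequency = 16/148 = 0.1081 ≈ 10.8%, i.e. 10.8 map units.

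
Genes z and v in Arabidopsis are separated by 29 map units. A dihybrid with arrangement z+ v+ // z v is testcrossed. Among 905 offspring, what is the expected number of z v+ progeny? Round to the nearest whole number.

A map distance of 29 map units corresponds to a recombination frequency of 0.290.
The F1 is z+ v+ / z v, so z v+ is a recombinant gamete class with expected frequency r/2 = 0.290/2 = 0.1450.
Expected number = 0.1450 × 905 = 131.22 ≈ 131.

131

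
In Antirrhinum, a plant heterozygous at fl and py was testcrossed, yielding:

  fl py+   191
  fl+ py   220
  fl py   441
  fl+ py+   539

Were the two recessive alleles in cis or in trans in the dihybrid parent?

cis

The two most frequent classes are fl+ py+ (539) and fl py (441); these are the parental (non-recombinant) types.
So the F1 carried fl+ py+ on one chromosome and fl py on the other — the recessive alleles are on the same chromosome (cis / coupling).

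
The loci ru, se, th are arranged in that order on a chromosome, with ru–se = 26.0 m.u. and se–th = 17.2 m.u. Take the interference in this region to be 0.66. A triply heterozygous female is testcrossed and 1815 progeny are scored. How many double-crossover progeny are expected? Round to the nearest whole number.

28

Map distances give recombination frequencies of 0.260 and 0.172 for the two intervals.
With interference 0.66 (so coincidence = 0.34), expected double-crossover frequency = 0.260 × 0.172 × 0.34 = 0.01520.
Expected number = 0.01520 × 1815 = 27.60 ≈ 28.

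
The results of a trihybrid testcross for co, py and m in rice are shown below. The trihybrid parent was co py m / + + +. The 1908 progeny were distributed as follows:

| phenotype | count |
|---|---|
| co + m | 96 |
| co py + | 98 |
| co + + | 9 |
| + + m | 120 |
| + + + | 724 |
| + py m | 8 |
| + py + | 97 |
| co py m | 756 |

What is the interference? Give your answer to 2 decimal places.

0.34

The two rarest classes, + py m and co + +, are the double crossovers. Comparing them with the parentals, only the co allele has switched, so co is the middle locus and the order is m – co – py.
m–co: (218 + 17)/1908 = 0.1232; co–py: (193 + 17)/1908 = 0.1101.
Expected DCO frequency = 0.1232 × 0.1101 ≈ 0.01356; observed = 17/1908 ≈ 0.00891.
Coefficient of coincidence = 0.00891/0.01356 ≈ 0.66; interference = 1 − 0.66 = 0.34.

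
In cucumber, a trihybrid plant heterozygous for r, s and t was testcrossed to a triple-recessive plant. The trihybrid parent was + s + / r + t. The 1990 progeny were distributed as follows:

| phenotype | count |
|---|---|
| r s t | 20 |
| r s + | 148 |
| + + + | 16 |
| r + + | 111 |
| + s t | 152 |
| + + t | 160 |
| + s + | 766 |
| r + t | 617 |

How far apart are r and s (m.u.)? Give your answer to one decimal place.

The two rarest classes, + + + and r s t, are the double crossovers. Comparing them with the parentals, only the s allele has switched, so s is the middle locus and the order is r – s – t.
Crossovers in the r–s interval produce the single-crossover classes r s + and + + t (148 + 160 = 308) plus the double crossovers (36).
RF(r–s) = (308 + 36) / 1990 = 344/1990 = 0.1729 → 17.3 m.u.

17.3 m.u.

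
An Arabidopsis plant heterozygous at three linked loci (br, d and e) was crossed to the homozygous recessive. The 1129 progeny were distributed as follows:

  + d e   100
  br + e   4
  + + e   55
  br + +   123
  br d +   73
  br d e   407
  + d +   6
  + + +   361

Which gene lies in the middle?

d

The two most frequent reciprocal classes, br d e and + + +, are the parental types, so the F1 was br d e / + + +.
The two rarest classes, br + e and + d +, are the double crossovers. Comparing them with the parentals, only the d allele has switched, so d is the middle locus and the order is br – d – e.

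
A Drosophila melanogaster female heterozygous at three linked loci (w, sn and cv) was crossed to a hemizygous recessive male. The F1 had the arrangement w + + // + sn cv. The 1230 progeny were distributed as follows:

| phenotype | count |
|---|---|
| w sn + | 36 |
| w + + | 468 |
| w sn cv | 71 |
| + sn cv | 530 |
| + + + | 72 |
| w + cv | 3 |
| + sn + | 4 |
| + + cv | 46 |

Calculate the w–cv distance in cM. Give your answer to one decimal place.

12.2 cM

The two rarest classes, w + cv and + sn +, are the double crossovers. Comparing them with the parentals, only the cv allele has switched, so cv is the middle locus and the order is w – cv – sn.
Crossovers in the w–cv interval produce the single-crossover classes + + + and w sn cv (72 + 71 = 143) plus the double crossovers (7).
RF(w–cv) = (143 + 7) / 1230 = 150/1230 = 0.1220 → 12.2 cM.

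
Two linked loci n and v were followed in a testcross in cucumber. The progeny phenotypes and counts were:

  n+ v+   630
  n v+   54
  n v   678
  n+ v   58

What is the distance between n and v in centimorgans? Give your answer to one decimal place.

7.9 centimorgans

The two most frequent classes, n+ v+ (630) and n v (678), are the parental types, so the F1 was n+ v+ / n v.
The recombinant classes are n+ v and n v+: 58 + 54 = 112.
Recombination frequency = 112/1420 = 0.0789 ≈ 7.9%, i.e. 7.9 centimorgans.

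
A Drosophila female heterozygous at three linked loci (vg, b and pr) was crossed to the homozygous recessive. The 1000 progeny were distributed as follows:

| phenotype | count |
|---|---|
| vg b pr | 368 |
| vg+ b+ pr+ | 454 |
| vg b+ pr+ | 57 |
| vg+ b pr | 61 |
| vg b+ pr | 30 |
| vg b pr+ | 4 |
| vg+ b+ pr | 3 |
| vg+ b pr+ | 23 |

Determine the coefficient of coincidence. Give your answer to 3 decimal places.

The two most frequent reciprocal classes, vg+ b+ pr+ and vg b pr, are the parental types, so the F1 was vg+ b+ pr+ / vg b pr.
The two rarest classes, vg+ b+ pr and vg b pr+, are the double crossovers. Comparing them with the parentals, only the pr allele has switched, so pr is the middle locus and the order is vg – pr – b.
vg–pr: (118 + 7)/1000 = 0.1250; pr–b: (53 + 7)/1000 = 0.0600.
Expected DCO frequency = 0.1250 × 0.0600 ≈ 0.00750; observed = 7/1000 ≈ 0.00700.
Coefficient of coincidence = 0.00700/0.00750 ≈ 0.933.

0.933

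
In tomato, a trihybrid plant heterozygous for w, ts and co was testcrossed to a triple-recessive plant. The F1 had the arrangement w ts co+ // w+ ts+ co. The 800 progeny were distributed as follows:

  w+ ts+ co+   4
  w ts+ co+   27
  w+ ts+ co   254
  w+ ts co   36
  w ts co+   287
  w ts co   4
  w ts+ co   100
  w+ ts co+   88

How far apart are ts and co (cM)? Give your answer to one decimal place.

The two rarest classes, w ts co and w+ ts+ co+, are the double crossovers. Comparing them with the parentals, only the co allele has switched, so co is the middle locus and the order is ts – co – w.
Crossovers in the ts–co interval produce the single-crossover classes w ts+ co+ and w+ ts co (27 + 36 = 63) plus the double crossovers (8).
RF(ts–co) = (63 + 8) / 800 = 71/800 = 0.0887 → 8.9 cM.

8.9 cM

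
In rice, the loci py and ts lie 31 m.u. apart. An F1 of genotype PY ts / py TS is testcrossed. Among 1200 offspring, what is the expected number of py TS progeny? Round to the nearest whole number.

A map distance of 31 m.u. corresponds to a recombination frequency of 0.310.
The F1 is PY ts / py TS, so py TS is a parental gamete class with expected frequency (1 − r)/2 = 0.690/2 = 0.3450.
Expected number = 0.3450 × 1200 = 414.00 ≈ 414.

414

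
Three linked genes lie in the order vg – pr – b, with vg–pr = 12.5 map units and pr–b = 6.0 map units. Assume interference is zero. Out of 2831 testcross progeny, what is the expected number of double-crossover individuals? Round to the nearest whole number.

Map distances give recombination frequencies of 0.125 and 0.060 for the two intervals.
With no interference, expected double-crossover frequency = 0.125 × 0.060 = 0.00750.
Expected number = 0.00750 × 2831 = 21.23 ≈ 21.

21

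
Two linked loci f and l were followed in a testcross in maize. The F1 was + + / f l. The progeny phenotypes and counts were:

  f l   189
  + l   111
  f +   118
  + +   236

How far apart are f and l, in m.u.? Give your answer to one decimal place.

The recombinant classes are + l and f +: 111 + 118 = 229.
Recombination frequency = 229/654 = 0.3502 ≈ 35.0%, i.e. 35.0 m.u.

35.0 m.u.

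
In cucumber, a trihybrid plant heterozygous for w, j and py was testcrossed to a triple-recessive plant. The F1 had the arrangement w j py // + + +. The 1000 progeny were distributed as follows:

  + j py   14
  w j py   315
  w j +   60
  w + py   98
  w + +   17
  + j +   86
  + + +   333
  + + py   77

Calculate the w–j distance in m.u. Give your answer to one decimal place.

21.5 m.u.

The two rarest classes, + j py and w + +, are the double crossovers. Comparing them with the parentals, only the w allele has switched, so w is the middle locus and the order is j – w – py.
Crossovers in the j–w interval produce the single-crossover classes w + py and + j + (98 + 86 = 184) plus the double crossovers (31).
RF(j–w) = (184 + 31) / 1000 = 215/1000 = 0.2150 → 21.5 m.u.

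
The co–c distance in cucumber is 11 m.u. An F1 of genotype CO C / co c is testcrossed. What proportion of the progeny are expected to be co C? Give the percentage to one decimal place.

A map distance of 11 m.u. corresponds to a recombination frequency of 0.110.
The F1 is CO C / co c, so co C is a recombinant gamete class with expected frequency r/2 = 0.110/2 = 0.0550.
That is 0.0550 = 5.5% of the progeny.

5.5%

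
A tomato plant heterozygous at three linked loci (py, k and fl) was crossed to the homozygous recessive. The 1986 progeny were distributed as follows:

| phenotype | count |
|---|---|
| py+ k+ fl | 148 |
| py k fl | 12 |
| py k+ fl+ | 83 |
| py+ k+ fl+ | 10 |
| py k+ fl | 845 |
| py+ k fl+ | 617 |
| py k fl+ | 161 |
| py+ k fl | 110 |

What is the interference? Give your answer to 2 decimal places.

The two most frequent reciprocal classes, py k+ fl and py+ k fl+, are the parental types, so the F1 was py k+ fl / py+ k fl+.
The two rarest classes, py k fl and py+ k+ fl+, are the double crossovers. Comparing them with the parentals, only the k allele has switched, so k is the middle locus and the order is py – k – fl.
py–k: (309 + 22)/1986 = 0.1667; k–fl: (193 + 22)/1986 = 0.1083.
Expected DCO frequency = 0.1667 × 0.1083 ≈ 0.01805; observed = 22/1986 ≈ 0.01108.
Coefficient of coincidence = 0.01108/0.01805 ≈ 0.61; interference = 1 − 0.61 = 0.39.

0.39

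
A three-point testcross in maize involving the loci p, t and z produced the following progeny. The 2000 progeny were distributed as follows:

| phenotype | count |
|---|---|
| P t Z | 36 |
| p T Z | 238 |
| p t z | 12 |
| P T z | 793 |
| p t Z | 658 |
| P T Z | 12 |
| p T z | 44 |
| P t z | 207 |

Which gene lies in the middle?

z

The two most frequent reciprocal classes, p t Z and P T z, are the parental types, so the F1 was p t Z / P T z.
The two rarest classes, p t z and P T Z, are the double crossovers. Comparing them with the parentals, only the z allele has switched, so z is the middle locus and the order is t – z – p.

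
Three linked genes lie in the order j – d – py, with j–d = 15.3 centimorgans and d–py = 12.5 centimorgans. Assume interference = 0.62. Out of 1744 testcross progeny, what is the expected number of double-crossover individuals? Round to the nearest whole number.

Map distances give recombination frequencies of 0.153 and 0.125 for the two intervals.
With interference 0.62 (so coincidence = 0.38), expected double-crossover frequency = 0.153 × 0.125 × 0.38 = 0.00727.
Expected number = 0.00727 × 1744 = 12.67 ≈ 13.

13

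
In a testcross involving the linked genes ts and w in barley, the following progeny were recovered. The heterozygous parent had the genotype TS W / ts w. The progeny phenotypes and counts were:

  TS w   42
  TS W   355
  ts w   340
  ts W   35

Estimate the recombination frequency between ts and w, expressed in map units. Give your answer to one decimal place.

The recombinant classes are TS w and ts W: 42 + 35 = 77.
Recombination frequency = 77/772 = 0.0997 ≈ 10.0%, i.e. 10.0 map units.

10.0 map units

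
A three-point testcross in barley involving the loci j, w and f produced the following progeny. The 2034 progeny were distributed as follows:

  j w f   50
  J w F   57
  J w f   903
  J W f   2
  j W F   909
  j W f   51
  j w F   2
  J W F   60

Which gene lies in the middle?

w

The two most frequent reciprocal classes, j W F and J w f, are the parental types, so the F1 was j W F / J w f.
The two rarest classes, j w F and J W f, are the double crossovers. Comparing them with the parentals, only the w allele has switched, so w is the middle locus and the order is j – w – f.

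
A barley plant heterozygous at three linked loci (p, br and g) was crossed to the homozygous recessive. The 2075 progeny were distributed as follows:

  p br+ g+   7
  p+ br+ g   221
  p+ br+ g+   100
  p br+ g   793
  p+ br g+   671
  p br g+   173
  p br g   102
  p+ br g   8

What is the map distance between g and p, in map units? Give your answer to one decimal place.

The two most frequent reciprocal classes, p br+ g and p+ br g+, are the parental types, so the F1 was p br+ g / p+ br g+.
The two rarest classes, p br+ g+ and p+ br g, are the double crossovers. Comparing them with the parentals, only the g allele has switched, so g is the middle locus and the order is br – g – p.
Crossovers in the g–p interval produce the single-crossover classes p+ br+ g and p br g+ (221 + 173 = 394) plus the double crossovers (15).
RF(g–p) = (394 + 15) / 2075 = 409/2075 = 0.1971 → 19.7 map units.

19.7 map units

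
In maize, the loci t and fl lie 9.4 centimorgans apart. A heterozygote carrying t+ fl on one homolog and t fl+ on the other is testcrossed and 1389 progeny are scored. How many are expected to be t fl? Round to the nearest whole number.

A map distance of 9.4 centimorgans corresponds to a recombination frequency of 0.094.
The F1 is t+ fl / t fl+, so t fl is a recombinant gamete class with expected frequency r/2 = 0.094/2 = 0.0470.
Expected number = 0.0470 × 1389 = 65.28 ≈ 65.

65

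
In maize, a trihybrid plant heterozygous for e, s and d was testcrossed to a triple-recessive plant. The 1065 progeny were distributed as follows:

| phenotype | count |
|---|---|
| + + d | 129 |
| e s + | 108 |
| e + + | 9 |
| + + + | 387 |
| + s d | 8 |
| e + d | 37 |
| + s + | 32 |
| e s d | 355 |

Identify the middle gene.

e

The two most frequent reciprocal classes, e s d and + + +, are the parental types, so the F1 was e s d / + + +.
The two rarest classes, + s d and e + +, are the double crossovers. Comparing them with the parentals, only the e allele has switched, so e is the middle locus and the order is d – e – s.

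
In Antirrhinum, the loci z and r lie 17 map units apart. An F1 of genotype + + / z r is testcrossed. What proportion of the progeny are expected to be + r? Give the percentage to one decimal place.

A map distance of 17 map units corresponds to a recombination frequency of 0.170.
The F1 is + + / z r, so + r is a recombinant gamete class with expected frequency r/2 = 0.170/2 = 0.0850.
That is 0.0850 = 8.5% of the progeny.

8.5%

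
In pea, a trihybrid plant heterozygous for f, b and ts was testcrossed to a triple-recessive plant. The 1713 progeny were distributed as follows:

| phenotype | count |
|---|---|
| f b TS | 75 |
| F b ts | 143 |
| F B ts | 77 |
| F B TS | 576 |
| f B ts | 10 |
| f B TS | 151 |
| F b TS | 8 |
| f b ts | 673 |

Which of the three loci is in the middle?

The two most frequent reciprocal classes, f b ts and F B TS, are the parental types, so the F1 was f b ts / F B TS.
The two rarest classes, f B ts and F b TS, are the double crossovers. Comparing them with the parentals, only the b allele has switched, so b is the middle locus and the order is f – b – ts.

b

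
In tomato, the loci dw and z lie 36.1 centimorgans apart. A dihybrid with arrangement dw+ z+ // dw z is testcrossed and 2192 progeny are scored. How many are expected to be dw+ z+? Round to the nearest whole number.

700

A map distance of 36.1 centimorgans corresponds to a recombination frequency of 0.361.
The F1 is dw+ z+ / dw z, so dw+ z+ is a parental gamete class with expected frequency (1 − r)/2 = 0.639/2 = 0.3195.
Expected number = 0.3195 × 2192 = 700.34 ≈ 700.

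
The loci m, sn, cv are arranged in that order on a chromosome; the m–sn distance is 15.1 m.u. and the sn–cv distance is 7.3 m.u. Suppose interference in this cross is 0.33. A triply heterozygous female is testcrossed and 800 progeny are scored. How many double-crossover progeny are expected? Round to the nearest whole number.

6

Map distances give recombination frequencies of 0.151 and 0.073 for the two intervals.
With interference 0.33 (so coincidence = 0.67), expected double-crossover frequency = 0.151 × 0.073 × 0.67 = 0.00739.
Expected number = 0.00739 × 800 = 5.91 ≈ 6.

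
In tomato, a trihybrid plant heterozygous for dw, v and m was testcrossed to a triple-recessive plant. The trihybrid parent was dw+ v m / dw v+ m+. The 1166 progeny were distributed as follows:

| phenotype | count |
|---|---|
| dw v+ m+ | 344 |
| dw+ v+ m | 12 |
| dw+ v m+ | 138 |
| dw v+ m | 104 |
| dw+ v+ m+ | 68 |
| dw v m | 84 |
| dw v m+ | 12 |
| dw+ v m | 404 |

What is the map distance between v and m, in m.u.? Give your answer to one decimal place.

The two rarest classes, dw+ v+ m and dw v m+, are the double crossovers. Comparing them with the parentals, only the v allele has switched, so v is the middle locus and the order is dw – v – m.
Crossovers in the v–m interval produce the single-crossover classes dw+ v m+ and dw v+ m (138 + 104 = 242) plus the double crossovers (24).
RF(v–m) = (242 + 24) / 1166 = 266/1166 = 0.2281 → 22.8 m.u.

22.8 m.u.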